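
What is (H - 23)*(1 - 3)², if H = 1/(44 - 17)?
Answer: -2480/27 ≈ -91.852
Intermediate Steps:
H = 1/27 ≈ 0.037037
(H - 23)*(1 - 3)² = (1/27 - 23)*(1 - 3)² = -620/27*(-2)² = -620/27*4 = -2480/27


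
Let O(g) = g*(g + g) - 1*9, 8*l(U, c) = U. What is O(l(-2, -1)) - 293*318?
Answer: -745463/8 ≈ -93183.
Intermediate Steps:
l(U, c) = U/8
O(g) = -9 + 2*g² (O(g) = g*(2*g) - 9 = 2*g² - 9 = -9 + 2*g²)
O(l(-2, -1)) - 293*318 = (-9 + 2*((⅛)*(-2))²) - 293*318 = (-9 + 2*(-¼)²) - 93174 = (-9 + 2*(1/16)) - 93174 = (-9 + ⅛) - 93174 = -71/8 - 93174 = -745463/8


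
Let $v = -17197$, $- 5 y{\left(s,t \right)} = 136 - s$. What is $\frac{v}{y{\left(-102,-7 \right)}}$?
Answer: $\frac{85985}{238} \approx 361.28$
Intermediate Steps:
$y{\left(s,t \right)} = - \frac{136}{5} + \frac{s}{5}$ ($y{\left(s,t \right)} = - \frac{136 - s}{5} = - \frac{136}{5} + \frac{s}{5}$)
$\frac{v}{y{\left(-102,-7 \right)}} = - \frac{17197}{- \frac{136}{5} + \frac{1}{5} \left(-102\right)} = - \frac{17197}{- \frac{136}{5} - \frac{102}{5}} = - \frac{17197}{- \frac{238}{5}} = \left(-17197\right) \left(- \frac{5}{238}\right) = \frac{85985}{238}$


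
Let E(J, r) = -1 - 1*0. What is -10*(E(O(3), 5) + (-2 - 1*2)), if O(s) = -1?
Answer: 50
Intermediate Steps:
E(J, r) = -1 (E(J, r) = -1 + 0 = -1)
-10*(E(O(3), 5) + (-2 - 1*2)) = -10*(-1 + (-2 - 1*2)) = -10*(-1 + (-2 - 2)) = -10*(-1 - 4) = -10*(-5) = 50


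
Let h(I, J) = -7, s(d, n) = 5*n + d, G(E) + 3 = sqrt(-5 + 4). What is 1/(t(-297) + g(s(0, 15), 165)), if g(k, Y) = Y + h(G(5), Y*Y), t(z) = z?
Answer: -1/139 ≈ -0.0071942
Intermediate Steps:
G(E) = -3 + I (G(E) = -3 + sqrt(-5 + 4) = -3 + sqrt(-1) = -3 + I)
s(d, n) = d + 5*n
g(k, Y) = -7 + Y (g(k, Y) = Y - 7 = -7 + Y)
1/(t(-297) + g(s(0, 15), 165)) = 1/(-297 + (-7 + 165)) = 1/(-297 + 158) = 1/(-139) = -1/139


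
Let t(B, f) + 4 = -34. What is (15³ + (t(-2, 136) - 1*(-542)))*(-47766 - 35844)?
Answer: -324323190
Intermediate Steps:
t(B, f) = -38 (t(B, f) = -4 - 34 = -38)
(15³ + (t(-2, 136) - 1*(-542)))*(-47766 - 35844) = (15³ + (-38 - 1*(-542)))*(-47766 - 35844) = (3375 + (-38 + 542))*(-83610) = (3375 + 504)*(-83610) = 3879*(-83610) = -324323190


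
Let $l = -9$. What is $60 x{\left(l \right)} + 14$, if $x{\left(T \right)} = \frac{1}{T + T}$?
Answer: $\frac{32}{3} \approx 10.667$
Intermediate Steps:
$x{\left(T \right)} = \frac{1}{2 T}$
$60 x{\left(l \right)} + 14 = 60 \frac{1}{2 \left(-9\right)} + 14 = 60 \cdot \frac{1}{2} \left(- \frac{1}{9}\right) + 14 = 60 \left(- \frac{1}{18}\right) + 14 = - \frac{10}{3} + 14 = \frac{32}{3}$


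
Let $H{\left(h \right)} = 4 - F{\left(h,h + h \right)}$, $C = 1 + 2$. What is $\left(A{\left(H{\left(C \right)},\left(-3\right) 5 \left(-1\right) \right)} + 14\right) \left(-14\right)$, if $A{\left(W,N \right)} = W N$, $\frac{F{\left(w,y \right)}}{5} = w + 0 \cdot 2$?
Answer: $2114$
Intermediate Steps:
$F{\left(w,y \right)} = 5 w$ ($F{\left(w,y \right)} = 5 \left(w + 0 \cdot 2\right) = 5 \left(w + 0\right) = 5 w$)
$C = 3$
$H{\left(h \right)} = 4 - 5 h$
$A{\left(W,N \right)} = N W$
$\left(A{\left(H{\left(C \right)},\left(-3\right) 5 \left(-1\right) \right)} + 14\right) \left(-14\right) = \left(\left(-3\right) 5 \left(-1\right) \left(4 - 15\right) + 14\right) \left(-14\right) = \left(\left(-15\right) \left(-1\right) \left(4 - 15\right) + 14\right) \left(-14\right) = \left(15 \left(-11\right) + 14\right) \left(-14\right) = \left(-165 + 14\right) \left(-14\right) = \left(-151\right) \left(-14\right) = 2114$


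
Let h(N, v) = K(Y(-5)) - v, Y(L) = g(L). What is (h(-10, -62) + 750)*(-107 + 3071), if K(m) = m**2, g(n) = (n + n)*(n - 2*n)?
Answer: 9816768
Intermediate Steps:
g(n) = -2*n**2 (g(n) = (2*n)*(-n) = -2*n**2)
Y(L) = -2*L**2
h(N, v) = 2500 - v (h(N, v) = (-2*(-5)**2)**2 - v = (-2*25)**2 - v = (-50)**2 - v = 2500 - v)
(h(-10, -62) + 750)*(-107 + 3071) = ((2500 - 1*(-62)) + 750)*(-107 + 3071) = ((2500 + 62) + 750)*2964 = (2562 + 750)*2964 = 3312*2964 = 9816768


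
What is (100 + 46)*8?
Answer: 1168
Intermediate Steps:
(100 + 46)*8 = 146*8 = 1168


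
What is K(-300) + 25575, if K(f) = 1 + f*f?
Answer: 115576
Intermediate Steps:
K(f) = 1 + f²
K(-300) + 25575 = (1 + (-300)²) + 25575 = (1 + 90000) + 25575 = 90001 + 25575 = 115576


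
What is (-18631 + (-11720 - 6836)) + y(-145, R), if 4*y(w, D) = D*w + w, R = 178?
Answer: -174703/4 ≈ -43676.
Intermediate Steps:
y(w, D) = w/4 + D*w/4 (y(w, D) = (D*w + w)/4 = (w + D*w)/4 = w/4 + D*w/4)
(-18631 + (-11720 - 6836)) + y(-145, R) = (-18631 + (-11720 - 6836)) + (¼)*(-145)*(1 + 178) = (-18631 - 18556) + (¼)*(-145)*179 = -37187 - 25955/4 = -174703/4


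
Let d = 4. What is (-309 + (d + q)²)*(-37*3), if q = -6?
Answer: 33855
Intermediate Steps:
(-309 + (d + q)²)*(-37*3) = (-309 + (4 - 6)²)*(-37*3) = (-309 + (-2)²)*(-111) = (-309 + 4)*(-111) = -305*(-111) = 33855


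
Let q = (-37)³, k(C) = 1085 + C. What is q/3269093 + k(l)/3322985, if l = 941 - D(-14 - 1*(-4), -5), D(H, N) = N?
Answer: -161679631322/10863147002605 ≈ -0.014883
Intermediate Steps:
l = 946 (l = 941 - 1*(-5) = 941 + 5 = 946)
q = -50653
q/3269093 + k(l)/3322985 = -50653/3269093 + (1085 + 946)/3322985 = -50653*1/3269093 + 2031*(1/3322985) = -50653/3269093 + 2031/3322985 = -161679631322/10863147002605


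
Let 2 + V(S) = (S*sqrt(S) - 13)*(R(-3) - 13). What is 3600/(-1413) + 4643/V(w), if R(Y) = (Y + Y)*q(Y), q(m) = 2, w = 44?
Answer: -21489719573/8342300347 - 10214600*sqrt(11)/53135671 ≈ -3.2136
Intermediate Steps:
R(Y) = 4*Y (R(Y) = (Y + Y)*2 = (2*Y)*2 = 4*Y)
V(S) = 323 - 25*S**(3/2) (V(S) = -2 + (S*sqrt(S) - 13)*(4*(-3) - 13) = -2 + (S**(3/2) - 13)*(-12 - 13) = -2 + (-13 + S**(3/2))*(-25) = -2 + (325 - 25*S**(3/2)) = 323 - 25*S**(3/2))
3600/(-1413) + 4643/V(w) = 3600/(-1413) + 4643/(323 - 2200*sqrt(11)) = 3600*(-1/1413) + 4643/(323 - 2200*sqrt(11)) = -400/157 + 4643/(323 - 2200*sqrt(11))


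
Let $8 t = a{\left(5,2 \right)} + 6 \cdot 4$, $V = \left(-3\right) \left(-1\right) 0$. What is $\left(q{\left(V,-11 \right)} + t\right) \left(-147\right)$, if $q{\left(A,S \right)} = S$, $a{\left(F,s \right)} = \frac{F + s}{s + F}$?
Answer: $\frac{9261}{8} \approx 1157.6$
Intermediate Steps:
$V = 0$ ($V = 3 \cdot 0 = 0$)
$a{\left(F,s \right)} = 1$ ($a{\left(F,s \right)} = \frac{F + s}{F + s} = 1$)
$t = \frac{25}{8}$ ($t = \frac{1 + 6 \cdot 4}{8} = \frac{1 + 24}{8} = \frac{1}{8} \cdot 25 = \frac{25}{8} \approx 3.125$)
$\left(q{\left(V,-11 \right)} + t\right) \left(-147\right) = \left(-11 + \frac{25}{8}\right) \left(-147\right) = \left(- \frac{63}{8}\right) \left(-147\right) = \frac{9261}{8}$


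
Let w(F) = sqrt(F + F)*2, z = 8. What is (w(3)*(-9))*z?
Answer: -144*sqrt(6) ≈ -352.73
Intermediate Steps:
w(F) = 2*sqrt(2)*sqrt(F) (w(F) = sqrt(2*F)*2 = (sqrt(2)*sqrt(F))*2 = 2*sqrt(2)*sqrt(F))
(w(3)*(-9))*z = ((2*sqrt(2)*sqrt(3))*(-9))*8 = ((2*sqrt(6))*(-9))*8 = -18*sqrt(6)*8 = -144*sqrt(6)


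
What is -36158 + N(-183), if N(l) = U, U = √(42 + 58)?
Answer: -36148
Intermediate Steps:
U = 10 (U = √100 = 10)
N(l) = 10
-36158 + N(-183) = -36158 + 10 = -36148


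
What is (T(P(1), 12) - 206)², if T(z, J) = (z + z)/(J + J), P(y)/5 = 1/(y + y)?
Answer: 24393721/576 ≈ 42350.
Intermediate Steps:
P(y) = 5/(2*y) (P(y) = 5/(y + y) = 5/((2*y)) = 5*(1/(2*y)) = 5/(2*y))
T(z, J) = z/J (T(z, J) = (2*z)/((2*J)) = (2*z)*(1/(2*J)) = z/J)
(T(P(1), 12) - 206)² = (((5/2)/1)/12 - 206)² = (((5/2)*1)*(1/12) - 206)² = ((5/2)*(1/12) - 206)² = (5/24 - 206)² = (-4939/24)² = 24393721/576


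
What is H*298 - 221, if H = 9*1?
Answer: 2461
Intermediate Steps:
H = 9
H*298 - 221 = 9*298 - 221 = 2682 - 221 = 2461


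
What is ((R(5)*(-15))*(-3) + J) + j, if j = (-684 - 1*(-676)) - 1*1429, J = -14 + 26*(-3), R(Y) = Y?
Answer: -1304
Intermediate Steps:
J = -92 (J = -14 - 78 = -92)
j = -1437 (j = (-684 + 676) - 1429 = -8 - 1429 = -1437)
((R(5)*(-15))*(-3) + J) + j = ((5*(-15))*(-3) - 92) - 1437 = (-75*(-3) - 92) - 1437 = (225 - 92) - 1437 = 133 - 1437 = -1304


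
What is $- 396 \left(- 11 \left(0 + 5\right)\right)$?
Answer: $21780$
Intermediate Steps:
$- 396 \left(- 11 \left(0 + 5\right)\right) = - 396 \left(\left(-11\right) 5\right) = \left(-396\right) \left(-55\right) = 21780$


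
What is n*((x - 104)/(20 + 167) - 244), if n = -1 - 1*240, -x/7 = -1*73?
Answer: 990751/17 ≈ 58280.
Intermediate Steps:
x = 511 (x = -(-7)*73 = -7*(-73) = 511)
n = -241 (n = -1 - 240 = -241)
n*((x - 104)/(20 + 167) - 244) = -241*((511 - 104)/(20 + 167) - 244) = -241*(407/187 - 244) = -241*(407*(1/187) - 244) = -241*(37/17 - 244) = -241*(-4111/17) = 990751/17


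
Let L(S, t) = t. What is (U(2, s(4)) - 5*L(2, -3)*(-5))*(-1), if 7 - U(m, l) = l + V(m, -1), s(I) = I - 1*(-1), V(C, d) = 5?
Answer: 78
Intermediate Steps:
s(I) = 1 + I (s(I) = I + 1 = 1 + I)
U(m, l) = 2 - l (U(m, l) = 7 - (l + 5) = 7 - (5 + l) = 7 + (-5 - l) = 2 - l)
(U(2, s(4)) - 5*L(2, -3)*(-5))*(-1) = ((2 - (1 + 4)) - 5*(-3)*(-5))*(-1) = ((2 - 1*5) + 15*(-5))*(-1) = ((2 - 5) - 75)*(-1) = (-3 - 75)*(-1) = -78*(-1) = 78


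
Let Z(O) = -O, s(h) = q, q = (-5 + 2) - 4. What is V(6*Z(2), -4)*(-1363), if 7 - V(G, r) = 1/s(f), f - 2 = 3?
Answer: -68150/7 ≈ -9735.7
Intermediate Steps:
f = 5 (f = 2 + 3 = 5)
q = -7 (q = -3 - 4 = -7)
s(h) = -7
V(G, r) = 50/7 (V(G, r) = 7 - 1/(-7) = 7 - 1*(-1/7) = 7 + 1/7 = 50/7)
V(6*Z(2), -4)*(-1363) = (50/7)*(-1363) = -68150/7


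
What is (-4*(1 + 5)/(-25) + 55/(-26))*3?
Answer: -2253/650 ≈ -3.4662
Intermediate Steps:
(-4*(1 + 5)/(-25) + 55/(-26))*3 = (-4*6*(-1/25) + 55*(-1/26))*3 = (-24*(-1/25) - 55/26)*3 = (24/25 - 55/26)*3 = -751/650*3 = -2253/650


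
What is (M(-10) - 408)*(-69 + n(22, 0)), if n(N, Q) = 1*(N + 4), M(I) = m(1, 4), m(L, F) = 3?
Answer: 17415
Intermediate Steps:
M(I) = 3
n(N, Q) = 4 + N (n(N, Q) = 1*(4 + N) = 4 + N)
(M(-10) - 408)*(-69 + n(22, 0)) = (3 - 408)*(-69 + (4 + 22)) = -405*(-69 + 26) = -405*(-43) = 17415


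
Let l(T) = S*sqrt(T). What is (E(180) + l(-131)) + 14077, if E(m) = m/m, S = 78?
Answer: 14078 + 78*I*sqrt(131) ≈ 14078.0 + 892.75*I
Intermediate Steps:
E(m) = 1
l(T) = 78*sqrt(T)
(E(180) + l(-131)) + 14077 = (1 + 78*sqrt(-131)) + 14077 = (1 + 78*(I*sqrt(131))) + 14077 = (1 + 78*I*sqrt(131)) + 14077 = 14078 + 78*I*sqrt(131)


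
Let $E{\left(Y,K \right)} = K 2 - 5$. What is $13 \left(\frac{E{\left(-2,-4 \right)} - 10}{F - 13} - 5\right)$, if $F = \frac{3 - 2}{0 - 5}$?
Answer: $- \frac{2795}{66} \approx -42.349$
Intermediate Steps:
$F = - \frac{1}{5}$ ($F = 1 \frac{1}{-5} = 1 \left(- \frac{1}{5}\right) = - \frac{1}{5} \approx -0.2$)
$E{\left(Y,K \right)} = -5 + 2 K$ ($E{\left(Y,K \right)} = 2 K - 5 = -5 + 2 K$)
$13 \left(\frac{E{\left(-2,-4 \right)} - 10}{F - 13} - 5\right) = 13 \left(\frac{\left(-5 + 2 \left(-4\right)\right) - 10}{- \frac{1}{5} - 13} - 5\right) = 13 \left(\frac{\left(-5 - 8\right) - 10}{- \frac{66}{5}} - 5\right) = 13 \left(\left(-13 - 10\right) \left(- \frac{5}{66}\right) - 5\right) = 13 \left(\left(-23\right) \left(- \frac{5}{66}\right) - 5\right) = 13 \left(\frac{115}{66} - 5\right) = 13 \left(- \frac{215}{66}\right) = - \frac{2795}{66}$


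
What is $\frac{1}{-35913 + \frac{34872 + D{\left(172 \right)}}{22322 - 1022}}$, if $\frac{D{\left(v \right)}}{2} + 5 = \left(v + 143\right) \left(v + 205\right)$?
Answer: $- \frac{5325}{191168632} \approx -2.7855 \cdot 10^{-5}$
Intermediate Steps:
$D{\left(v \right)} = -10 + 2 \left(143 + v\right) \left(205 + v\right)$ ($D{\left(v \right)} = -10 + 2 \left(v + 143\right) \left(v + 205\right) = -10 + 2 \left(143 + v\right) \left(205 + v\right)$)
$\frac{1}{-35913 + \frac{34872 + D{\left(172 \right)}}{22322 - 1022}} = \frac{1}{-35913 + \frac{34872 + \left(58620 + 2 \cdot 172^{2} + 696 \cdot 172\right)}{22322 - 1022}} = \frac{1}{-35913 + \frac{34872 + \left(58620 + 2 \cdot 29584 + 119712\right)}{21300}} = \frac{1}{-35913 + \left(34872 + \left(58620 + 59168 + 119712\right)\right) \frac{1}{21300}} = \frac{1}{-35913 + \left(34872 + 237500\right) \frac{1}{21300}} = \frac{1}{-35913 + 272372 \cdot \frac{1}{21300}} = \frac{1}{-35913 + \frac{68093}{5325}} = \frac{1}{- \frac{191168632}{5325}} = - \frac{5325}{191168632}$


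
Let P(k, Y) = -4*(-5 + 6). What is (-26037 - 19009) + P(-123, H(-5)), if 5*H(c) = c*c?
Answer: -45050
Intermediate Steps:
H(c) = c²/5 (H(c) = (c*c)/5 = c²/5)
P(k, Y) = -4 (P(k, Y) = -4*1 = -4)
(-26037 - 19009) + P(-123, H(-5)) = (-26037 - 19009) - 4 = -45046 - 4 = -45050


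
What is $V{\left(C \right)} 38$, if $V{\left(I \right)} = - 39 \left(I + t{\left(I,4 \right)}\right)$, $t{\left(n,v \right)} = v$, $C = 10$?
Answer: $-20748$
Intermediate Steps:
$V{\left(I \right)} = -156 - 39 I$ ($V{\left(I \right)} = - 39 \left(I + 4\right) = - 39 \left(4 + I\right) = -156 - 39 I$)
$V{\left(C \right)} 38 = \left(-156 - 390\right) 38 = \left(-546\right) 38 = -20748$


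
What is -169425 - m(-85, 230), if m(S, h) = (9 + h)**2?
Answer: -226546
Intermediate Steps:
-169425 - m(-85, 230) = -169425 - (9 + 230)**2 = -169425 - 1*239**2 = -169425 - 1*57121 = -169425 - 57121 = -226546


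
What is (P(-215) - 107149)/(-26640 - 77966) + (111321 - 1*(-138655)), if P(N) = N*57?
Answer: 13074554430/52303 ≈ 2.4998e+5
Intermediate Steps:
P(N) = 57*N
(P(-215) - 107149)/(-26640 - 77966) + (111321 - 1*(-138655)) = (57*(-215) - 107149)/(-26640 - 77966) + (111321 - 1*(-138655)) = (-12255 - 107149)/(-104606) + (111321 + 138655) = -119404*(-1/104606) + 249976 = 59702/52303 + 249976 = 13074554430/52303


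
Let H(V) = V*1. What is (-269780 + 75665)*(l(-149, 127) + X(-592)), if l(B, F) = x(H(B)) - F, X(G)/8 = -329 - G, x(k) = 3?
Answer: -384347700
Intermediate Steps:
H(V) = V
X(G) = -2632 - 8*G (X(G) = 8*(-329 - G) = -2632 - 8*G)
l(B, F) = 3 - F
(-269780 + 75665)*(l(-149, 127) + X(-592)) = (-269780 + 75665)*((3 - 1*127) + (-2632 - 8*(-592))) = -194115*((3 - 127) + (-2632 + 4736)) = -194115*(-124 + 2104) = -194115*1980 = -384347700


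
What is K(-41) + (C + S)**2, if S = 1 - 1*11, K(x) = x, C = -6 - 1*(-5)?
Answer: 80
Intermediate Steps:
C = -1 (C = -6 + 5 = -1)
S = -10 (S = 1 - 11 = -10)
K(-41) + (C + S)**2 = -41 + (-1 - 10)**2 = -41 + (-11)**2 = -41 + 121 = 80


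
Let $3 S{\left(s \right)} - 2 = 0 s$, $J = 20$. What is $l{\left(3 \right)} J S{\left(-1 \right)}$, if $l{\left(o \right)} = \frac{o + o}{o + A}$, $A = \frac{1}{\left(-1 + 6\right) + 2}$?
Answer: $\frac{280}{11} \approx 25.455$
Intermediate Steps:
$A = \frac{1}{7}$ ($A = \frac{1}{5 + 2} = \frac{1}{7} \approx 0.14286$)
$l{\left(o \right)} = \frac{2 o}{\frac{1}{7} + o}$ ($l{\left(o \right)} = \frac{o + o}{o + \frac{1}{7}} = \frac{2 o}{\frac{1}{7} + o}$)
$S{\left(s \right)} = \frac{2}{3}$ ($S{\left(s \right)} = \frac{2}{3} + \frac{0 s}{3} = \frac{2}{3} + \frac{1}{3} \cdot 0 = \frac{2}{3} + 0 = \frac{2}{3}$)
$l{\left(3 \right)} J S{\left(-1 \right)} = 14 \cdot 3 \frac{1}{1 + 7 \cdot 3} \cdot 20 \cdot \frac{2}{3} = 14 \cdot 3 \frac{1}{1 + 21} \cdot 20 \cdot \frac{2}{3} = 14 \cdot 3 \cdot \frac{1}{22} \cdot 20 \cdot \frac{2}{3} = \frac{21}{11} \cdot 20 \cdot \frac{2}{3} = \frac{420}{11} \cdot \frac{2}{3} = \frac{280}{11}$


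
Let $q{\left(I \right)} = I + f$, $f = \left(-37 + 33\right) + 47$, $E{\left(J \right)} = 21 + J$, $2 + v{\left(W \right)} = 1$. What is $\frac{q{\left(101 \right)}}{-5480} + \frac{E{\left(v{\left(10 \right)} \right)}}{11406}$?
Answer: $- \frac{95804}{3906555} \approx -0.024524$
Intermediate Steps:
$v{\left(W \right)} = -1$ ($v{\left(W \right)} = -2 + 1 = -1$)
$f = 43$ ($f = -4 + 47 = 43$)
$q{\left(I \right)} = 43 + I$ ($q{\left(I \right)} = I + 43 = 43 + I$)
$\frac{q{\left(101 \right)}}{-5480} + \frac{E{\left(v{\left(10 \right)} \right)}}{11406} = \frac{43 + 101}{-5480} + \frac{21 - 1}{11406} = 144 \left(- \frac{1}{5480}\right) + 20 \cdot \frac{1}{11406} = - \frac{18}{685} + \frac{10}{5703} = - \frac{95804}{3906555}$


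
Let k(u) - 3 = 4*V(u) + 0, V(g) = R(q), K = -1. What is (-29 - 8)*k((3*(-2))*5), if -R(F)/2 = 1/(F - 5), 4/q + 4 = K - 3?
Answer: -1813/11 ≈ -164.82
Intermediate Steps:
q = -½ (q = 4/(-4 + (-1 - 3)) = 4/(-4 - 4) = 4/(-8) = 4*(-⅛) = -½ ≈ -0.50000)
R(F) = -2/(-5 + F) (R(F) = -2/(F - 5) = -2/(-5 + F))
V(g) = 4/11 (V(g) = -2/(-5 - ½) = -2/(-11/2) = -2*(-2/11) = 4/11)
k(u) = 49/11 (k(u) = 3 + (4*(4/11) + 0) = 3 + (16/11 + 0) = 3 + 16/11 = 49/11)
(-29 - 8)*k((3*(-2))*5) = (-29 - 8)*(49/11) = -37*49/11 = -1813/11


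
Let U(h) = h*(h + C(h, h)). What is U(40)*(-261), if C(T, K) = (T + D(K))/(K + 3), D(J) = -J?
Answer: -417600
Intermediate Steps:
C(T, K) = (T - K)/(3 + K) (C(T, K) = (T - K)/(K + 3) = (T - K)/(3 + K))
U(h) = h² (U(h) = h*(h + (h - h)/(3 + h)) = h*(h + 0/(3 + h)) = h*(h + 0) = h*h = h²)
U(40)*(-261) = 40²*(-261) = 1600*(-261) = -417600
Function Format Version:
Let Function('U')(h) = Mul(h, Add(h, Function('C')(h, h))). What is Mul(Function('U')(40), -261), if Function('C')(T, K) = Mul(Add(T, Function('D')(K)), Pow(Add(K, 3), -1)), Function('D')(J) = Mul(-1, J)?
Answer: -417600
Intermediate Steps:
Function('C')(T, K) = Mul(Pow(Add(3, K), -1), Add(T, Mul(-1, K))) (Function('C')(T, K) = Mul(Add(T, Mul(-1, K)), Pow(Add(K, 3), -1)) = Mul(Add(T, Mul(-1, K)), Pow(Add(3, K), -1)) = Mul(Pow(Add(3, K), -1), Add(T, Mul(-1, K))))
Function('U')(h) = Pow(h, 2) (Function('U')(h) = Mul(h, Add(h, Mul(Pow(Add(3, h), -1), Add(h, Mul(-1, h))))) = Mul(h, Add(h, Mul(Pow(Add(3, h), -1), 0))) = Mul(h, Add(h, 0)) = Mul(h, h) = Pow(h, 2))
Mul(Function('U')(40), -261) = Mul(Pow(40, 2), -261) = Mul(1600, -261) = -417600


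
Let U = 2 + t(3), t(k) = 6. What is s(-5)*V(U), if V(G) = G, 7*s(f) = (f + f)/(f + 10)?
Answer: -16/7 ≈ -2.2857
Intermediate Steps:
s(f) = 2*f/(7*(10 + f)) (s(f) = ((f + f)/(f + 10))/7 = ((2*f)/(10 + f))/7 = (2*f/(10 + f))/7 = 2*f/(7*(10 + f)))
U = 8 (U = 2 + 6 = 8)
s(-5)*V(U) = ((2/7)*(-5)/(10 - 5))*8 = ((2/7)*(-5)/5)*8 = ((2/7)*(-5)*(⅕))*8 = -2/7*8 = -16/7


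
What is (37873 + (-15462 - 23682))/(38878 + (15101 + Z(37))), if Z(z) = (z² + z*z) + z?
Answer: -1271/56754 ≈ -0.022395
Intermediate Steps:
Z(z) = z + 2*z² (Z(z) = (z² + z²) + z = 2*z² + z = z + 2*z²)
(37873 + (-15462 - 23682))/(38878 + (15101 + Z(37))) = (37873 + (-15462 - 23682))/(38878 + (15101 + 37*(1 + 2*37))) = (37873 - 39144)/(38878 + (15101 + 37*(1 + 74))) = -1271/(38878 + (15101 + 37*75)) = -1271/(38878 + (15101 + 2775)) = -1271/(38878 + 17876) = -1271/56754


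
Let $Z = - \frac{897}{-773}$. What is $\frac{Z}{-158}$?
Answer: $- \frac{897}{122134} \approx -0.0073444$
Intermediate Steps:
$Z = \frac{897}{773}$ ($Z = \left(-897\right) \left(- \frac{1}{773}\right) = \frac{897}{773} \approx 1.1604$)
$\frac{Z}{-158} = \frac{897}{773 \left(-158\right)} = \frac{897}{773} \left(- \frac{1}{158}\right) = - \frac{897}{122134}$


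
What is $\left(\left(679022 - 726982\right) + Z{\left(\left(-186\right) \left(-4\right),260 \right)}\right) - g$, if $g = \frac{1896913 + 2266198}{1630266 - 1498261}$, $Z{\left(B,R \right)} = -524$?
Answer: $- \frac{6404293531}{132005} \approx -48516.0$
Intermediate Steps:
$g = \frac{4163111}{132005} \approx 31.538$
$\left(\left(679022 - 726982\right) + Z{\left(\left(-186\right) \left(-4\right),260 \right)}\right) - g = \left(\left(679022 - 726982\right) - 524\right) - \frac{4163111}{132005} = \left(-47960 - 524\right) - \frac{4163111}{132005} = -48484 - \frac{4163111}{132005} = - \frac{6404293531}{132005}$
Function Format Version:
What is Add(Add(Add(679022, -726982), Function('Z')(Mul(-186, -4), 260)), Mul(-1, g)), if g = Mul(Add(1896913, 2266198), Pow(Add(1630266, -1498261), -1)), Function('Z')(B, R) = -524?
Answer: Rational(-6404293531, 132005) ≈ -48516.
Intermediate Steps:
g = Rational(4163111, 132005) (g = Mul(4163111, Pow(132005, -1)) = Mul(4163111, Rational(1, 132005)) = Rational(4163111, 132005) ≈ 31.538)
Add(Add(Add(679022, -726982), Function('Z')(Mul(-186, -4), 260)), Mul(-1, g)) = Add(Add(Add(679022, -726982), -524), Mul(-1, Rational(4163111, 132005))) = Add(Add(-47960, -524), Rational(-4163111, 132005)) = Add(-48484, Rational(-4163111, 132005)) = Rational(-6404293531, 132005)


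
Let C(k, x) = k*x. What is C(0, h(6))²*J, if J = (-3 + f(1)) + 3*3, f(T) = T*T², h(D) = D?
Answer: 0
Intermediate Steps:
f(T) = T³
J = 7 (J = (-3 + 1³) + 3*3 = (-3 + 1) + 9 = -2 + 9 = 7)
C(0, h(6))²*J = (0*6)²*7 = 0²*7 = 0*7 = 0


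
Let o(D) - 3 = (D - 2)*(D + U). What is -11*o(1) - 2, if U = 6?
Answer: 42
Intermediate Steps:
o(D) = 3 + (-2 + D)*(6 + D) (o(D) = 3 + (D - 2)*(D + 6) = 3 + (-2 + D)*(6 + D))
-11*o(1) - 2 = -11*(-9 + 1² + 4*1) - 2 = -11*(-9 + 1 + 4) - 2 = -11*(-4) - 2 = 44 - 2 = 42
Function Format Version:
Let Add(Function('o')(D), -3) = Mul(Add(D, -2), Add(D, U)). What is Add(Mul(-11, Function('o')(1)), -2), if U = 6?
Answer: 42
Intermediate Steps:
Function('o')(D) = Add(3, Mul(Add(-2, D), Add(6, D))) (Function('o')(D) = Add(3, Mul(Add(D, -2), Add(D, 6))) = Add(3, Mul(Add(-2, D), Add(6, D))))
Add(Mul(-11, Function('o')(1)), -2) = Add(Mul(-11, Add(-9, Pow(1, 2), Mul(4, 1))), -2) = Add(Mul(-11, Add(-9, 1, 4)), -2) = Add(Mul(-11, -4), -2) = Add(44, -2) = 42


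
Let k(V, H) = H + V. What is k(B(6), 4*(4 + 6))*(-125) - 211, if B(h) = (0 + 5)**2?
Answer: -8336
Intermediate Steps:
B(h) = 25 (B(h) = 5**2 = 25)
k(B(6), 4*(4 + 6))*(-125) - 211 = (4*(4 + 6) + 25)*(-125) - 211 = (4*10 + 25)*(-125) - 211 = (40 + 25)*(-125) - 211 = 65*(-125) - 211 = -8125 - 211 = -8336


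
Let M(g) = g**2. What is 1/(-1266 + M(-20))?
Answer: -1/866 ≈ -0.0011547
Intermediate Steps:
1/(-1266 + M(-20)) = 1/(-1266 + (-20)**2) = 1/(-1266 + 400) = 1/(-866) = -1/866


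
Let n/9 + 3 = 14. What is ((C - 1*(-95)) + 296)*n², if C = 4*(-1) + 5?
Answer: 3841992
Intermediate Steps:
n = 99 (n = -27 + 9*14 = -27 + 126 = 99)
C = 1 (C = -4 + 5 = 1)
((C - 1*(-95)) + 296)*n² = ((1 - 1*(-95)) + 296)*99² = ((1 + 95) + 296)*9801 = (96 + 296)*9801 = 392*9801 = 3841992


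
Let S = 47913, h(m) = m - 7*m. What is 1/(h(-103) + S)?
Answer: 1/48531 ≈ 2.0605e-5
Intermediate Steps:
h(m) = -6*m
1/(h(-103) + S) = 1/(-6*(-103) + 47913) = 1/(618 + 47913) = 1/48531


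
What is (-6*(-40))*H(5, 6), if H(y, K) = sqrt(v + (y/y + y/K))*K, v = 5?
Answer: 240*sqrt(246) ≈ 3764.3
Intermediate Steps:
H(y, K) = K*sqrt(6 + y/K) (H(y, K) = sqrt(5 + (y/y + y/K))*K = sqrt(5 + (1 + y/K))*K = sqrt(6 + y/K)*K = K*sqrt(6 + y/K))
(-6*(-40))*H(5, 6) = (-6*(-40))*(6*sqrt(6 + 5/6)) = 240*(6*sqrt(6 + 5*(1/6))) = 240*(6*sqrt(6 + 5/6)) = 240*(6*sqrt(41/6)) = 240*(6*(sqrt(246)/6)) = 240*sqrt(246)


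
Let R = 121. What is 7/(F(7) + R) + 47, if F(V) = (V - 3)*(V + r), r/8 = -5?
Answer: 510/11 ≈ 46.364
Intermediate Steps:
r = -40 (r = 8*(-5) = -40)
F(V) = (-40 + V)*(-3 + V) (F(V) = (V - 3)*(V - 40) = (-3 + V)*(-40 + V) = (-40 + V)*(-3 + V))
7/(F(7) + R) + 47 = 7/((120 + 7² - 43*7) + 121) + 47 = 7/((120 + 49 - 301) + 121) + 47 = 7/(-132 + 121) + 47 = 7/(-11) + 47 = -1/11*7 + 47 = -7/11 + 47 = 510/11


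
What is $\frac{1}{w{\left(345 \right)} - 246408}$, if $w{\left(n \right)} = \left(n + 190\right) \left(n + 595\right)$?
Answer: $\frac{1}{256492} \approx 3.8988 \cdot 10^{-6}$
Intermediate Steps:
$w{\left(n \right)} = \left(190 + n\right) \left(595 + n\right)$
$\frac{1}{w{\left(345 \right)} - 246408} = \frac{1}{\left(113050 + 345^{2} + 785 \cdot 345\right) - 246408} = \frac{1}{\left(113050 + 119025 + 270825\right) - 246408} = \frac{1}{502900 - 246408} = \frac{1}{256492}$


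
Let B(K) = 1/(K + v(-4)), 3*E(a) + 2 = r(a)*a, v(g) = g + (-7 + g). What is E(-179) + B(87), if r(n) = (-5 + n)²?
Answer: -145445423/72 ≈ -2.0201e+6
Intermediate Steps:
v(g) = -7 + 2*g
E(a) = -⅔ + a*(-5 + a)²/3 (E(a) = -⅔ + ((-5 + a)²*a)/3 = -⅔ + (a*(-5 + a)²)/3 = -⅔ + a*(-5 + a)²/3)
B(K) = 1/(-15 + K) (B(K) = 1/(K + (-7 + 2*(-4))) = 1/(K + (-7 - 8)) = 1/(K - 15) = 1/(-15 + K))
E(-179) + B(87) = (-⅔ + (⅓)*(-179)*(-5 - 179)²) + 1/(-15 + 87) = (-⅔ + (⅓)*(-179)*(-184)²) + 1/72 = (-⅔ + (⅓)*(-179)*33856) + 1/72 = (-⅔ - 6060224/3) + 1/72 = -6060226/3 + 1/72 = -145445423/72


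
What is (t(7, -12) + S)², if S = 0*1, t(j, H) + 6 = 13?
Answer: 49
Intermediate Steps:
t(j, H) = 7 (t(j, H) = -6 + 13 = 7)
S = 0
(t(7, -12) + S)² = (7 + 0)² = 7² = 49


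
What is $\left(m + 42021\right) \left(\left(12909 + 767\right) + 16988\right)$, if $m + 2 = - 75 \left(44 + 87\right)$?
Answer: $987196816$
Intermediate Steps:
$m = -9827$ ($m = -2 - 75 \left(44 + 87\right) = -2 - 9825 = -9827$)
$\left(m + 42021\right) \left(\left(12909 + 767\right) + 16988\right) = \left(-9827 + 42021\right) \left(\left(12909 + 767\right) + 16988\right) = 32194 \left(13676 + 16988\right) = 32194 \cdot 30664 = 987196816$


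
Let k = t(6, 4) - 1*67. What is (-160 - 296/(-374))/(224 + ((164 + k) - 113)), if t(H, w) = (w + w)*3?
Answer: -7443/10846 ≈ -0.68624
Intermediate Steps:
t(H, w) = 6*w (t(H, w) = (2*w)*3 = 6*w)
k = -43 (k = 6*4 - 1*67 = 24 - 67 = -43)
(-160 - 296/(-374))/(224 + ((164 + k) - 113)) = (-160 - 296/(-374))/(224 + ((164 - 43) - 113)) = (-160 - 296*(-1/374))/(224 + (121 - 113)) = (-160 + 148/187)/(224 + 8) = -29772/187/232 = -29772/187*1/232 = -7443/10846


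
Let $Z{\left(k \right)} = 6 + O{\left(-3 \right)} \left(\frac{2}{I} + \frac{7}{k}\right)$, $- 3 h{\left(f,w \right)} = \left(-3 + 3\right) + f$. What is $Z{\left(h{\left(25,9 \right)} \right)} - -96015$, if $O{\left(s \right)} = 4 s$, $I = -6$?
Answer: $\frac{2400877}{25} \approx 96035.0$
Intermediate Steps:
$h{\left(f,w \right)} = - \frac{f}{3}$ ($h{\left(f,w \right)} = - \frac{\left(-3 + 3\right) + f}{3} = - \frac{0 + f}{3} = - \frac{f}{3}$)
$Z{\left(k \right)} = 10 - \frac{84}{k}$ ($Z{\left(k \right)} = 6 + 4 \left(-3\right) \left(\frac{2}{-6} + \frac{7}{k}\right) = 6 - 12 \left(2 \left(- \frac{1}{6}\right) + \frac{7}{k}\right) = 6 - 12 \left(- \frac{1}{3} + \frac{7}{k}\right) = 6 + \left(4 - \frac{84}{k}\right) = 10 - \frac{84}{k}$)
$Z{\left(h{\left(25,9 \right)} \right)} - -96015 = \left(10 - \frac{84}{\left(- \frac{1}{3}\right) 25}\right) - -96015 = \left(10 - \frac{84}{- \frac{25}{3}}\right) + 96015 = \left(10 - - \frac{252}{25}\right) + 96015 = \left(10 + \frac{252}{25}\right) + 96015 = \frac{502}{25} + 96015 = \frac{2400877}{25}$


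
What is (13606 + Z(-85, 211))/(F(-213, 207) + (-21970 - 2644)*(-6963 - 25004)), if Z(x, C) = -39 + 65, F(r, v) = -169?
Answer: 4544/262278523 ≈ 1.7325e-5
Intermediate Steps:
Z(x, C) = 26
(13606 + Z(-85, 211))/(F(-213, 207) + (-21970 - 2644)*(-6963 - 25004)) = (13606 + 26)/(-169 + (-21970 - 2644)*(-6963 - 25004)) = 13632/(-169 - 24614*(-31967)) = 13632/(-169 + 786835738) = 13632/786835569 = 13632*(1/786835569) = 4544/262278523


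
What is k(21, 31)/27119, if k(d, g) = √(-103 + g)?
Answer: 6*I*√2/27119 ≈ 0.00031289*I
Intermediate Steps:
k(21, 31)/27119 = √(-103 + 31)/27119 = √(-72)*(1/27119) = (6*I*√2)*(1/27119) = 6*I*√2/27119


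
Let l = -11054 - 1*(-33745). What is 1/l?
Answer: 1/22691 ≈ 4.4070e-5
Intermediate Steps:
l = 22691 (l = -11054 + 33745 = 22691)
1/l = 1/22691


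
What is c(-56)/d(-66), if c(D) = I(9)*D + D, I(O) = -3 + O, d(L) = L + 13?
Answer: 392/53 ≈ 7.3962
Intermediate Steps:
d(L) = 13 + L
c(D) = 7*D (c(D) = (-3 + 9)*D + D = 6*D + D = 7*D)
c(-56)/d(-66) = (7*(-56))/(13 - 66) = -392/(-53) = -392*(-1/53) = 392/53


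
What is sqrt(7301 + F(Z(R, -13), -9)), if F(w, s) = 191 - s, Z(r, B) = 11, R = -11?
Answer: sqrt(7501) ≈ 86.608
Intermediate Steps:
sqrt(7301 + F(Z(R, -13), -9)) = sqrt(7301 + (191 - 1*(-9))) = sqrt(7301 + (191 + 9)) = sqrt(7301 + 200) = sqrt(7501)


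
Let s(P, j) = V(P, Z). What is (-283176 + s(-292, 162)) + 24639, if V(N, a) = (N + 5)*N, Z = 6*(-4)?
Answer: -174733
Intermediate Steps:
Z = -24
V(N, a) = N*(5 + N) (V(N, a) = (5 + N)*N = N*(5 + N))
s(P, j) = P*(5 + P)
(-283176 + s(-292, 162)) + 24639 = (-283176 - 292*(5 - 292)) + 24639 = (-283176 - 292*(-287)) + 24639 = (-283176 + 83804) + 24639 = -199372 + 24639 = -174733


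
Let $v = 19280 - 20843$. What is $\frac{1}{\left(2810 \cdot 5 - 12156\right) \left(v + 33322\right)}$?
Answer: $\frac{1}{60151546} \approx 1.6625 \cdot 10^{-8}$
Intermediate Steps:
$v = -1563$
$\frac{1}{\left(2810 \cdot 5 - 12156\right) \left(v + 33322\right)} = \frac{1}{\left(2810 \cdot 5 - 12156\right) \left(-1563 + 33322\right)} = \frac{1}{\left(14050 - 12156\right) 31759} = \frac{1}{1894 \cdot 31759} = \frac{1}{60151546}$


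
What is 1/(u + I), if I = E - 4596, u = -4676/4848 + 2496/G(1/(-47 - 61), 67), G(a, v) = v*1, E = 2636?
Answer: -81204/156213011 ≈ -0.00051983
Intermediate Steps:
G(a, v) = v
u = 2946829/81204 (u = -4676/4848 + 2496/67 = -4676*1/4848 + 2496*(1/67) = -1169/1212 + 2496/67 = 2946829/81204 ≈ 36.289)
I = -1960 (I = 2636 - 4596 = -1960)
1/(u + I) = 1/(2946829/81204 - 1960) = 1/(-156213011/81204) = -81204/156213011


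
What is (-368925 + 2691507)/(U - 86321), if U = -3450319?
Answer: -387097/589440 ≈ -0.65672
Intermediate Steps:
(-368925 + 2691507)/(U - 86321) = (-368925 + 2691507)/(-3450319 - 86321) = 2322582/(-3536640) = 2322582*(-1/3536640) = -387097/589440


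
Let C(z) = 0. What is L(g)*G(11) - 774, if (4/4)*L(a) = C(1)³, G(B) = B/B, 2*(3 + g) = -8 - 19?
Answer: -774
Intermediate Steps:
g = -33/2 (g = -3 + (-8 - 19)/2 = -3 + (½)*(-27) = -3 - 27/2 = -33/2 ≈ -16.500)
G(B) = 1
L(a) = 0 (L(a) = 0³ = 0)
L(g)*G(11) - 774 = 0*1 - 774 = 0 - 774 = -774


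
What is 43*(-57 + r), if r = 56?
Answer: -43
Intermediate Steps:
43*(-57 + r) = 43*(-57 + 56) = 43*(-1) = -43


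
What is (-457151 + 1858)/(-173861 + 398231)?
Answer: -455293/224370 ≈ -2.0292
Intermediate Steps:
(-457151 + 1858)/(-173861 + 398231) = -455293/224370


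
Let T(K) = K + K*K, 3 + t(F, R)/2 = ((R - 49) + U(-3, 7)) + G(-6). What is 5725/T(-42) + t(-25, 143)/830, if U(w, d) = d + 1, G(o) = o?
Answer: 2536021/714630 ≈ 3.5487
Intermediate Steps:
U(w, d) = 1 + d
t(F, R) = -100 + 2*R (t(F, R) = -6 + 2*(((R - 49) + (1 + 7)) - 6) = -6 + 2*(((-49 + R) + 8) - 6) = -6 + 2*((-41 + R) - 6) = -6 + 2*(-47 + R) = -6 + (-94 + 2*R) = -100 + 2*R)
T(K) = K + K**2
5725/T(-42) + t(-25, 143)/830 = 5725/((-42*(1 - 42))) + (-100 + 2*143)/830 = 5725/((-42*(-41))) + (-100 + 286)*(1/830) = 5725/1722 + 186*(1/830) = 5725*(1/1722) + 93/415 = 5725/1722 + 93/415 = 2536021/714630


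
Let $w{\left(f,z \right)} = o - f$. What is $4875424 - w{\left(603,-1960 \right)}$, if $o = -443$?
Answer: $4876470$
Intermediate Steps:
$w{\left(f,z \right)} = -443 - f$
$4875424 - w{\left(603,-1960 \right)} = 4875424 - \left(-443 - 603\right) = 4875424 - -1046 = 4875424 + 1046 = 4876470$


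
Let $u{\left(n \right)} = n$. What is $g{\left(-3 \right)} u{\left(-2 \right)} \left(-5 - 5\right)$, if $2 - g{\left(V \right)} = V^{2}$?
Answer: $-140$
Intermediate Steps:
$g{\left(V \right)} = 2 - V^{2}$
$g{\left(-3 \right)} u{\left(-2 \right)} \left(-5 - 5\right) = \left(2 - \left(-3\right)^{2}\right) \left(-2\right) \left(-5 - 5\right) = \left(2 - 9\right) \left(-2\right) \left(-5 - 5\right) = \left(2 - 9\right) \left(-2\right) \left(-10\right) = \left(-7\right) \left(-2\right) \left(-10\right) = 14 \left(-10\right) = -140$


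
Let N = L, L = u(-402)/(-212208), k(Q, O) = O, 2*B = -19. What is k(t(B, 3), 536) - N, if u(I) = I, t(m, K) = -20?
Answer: 18957181/35368 ≈ 536.00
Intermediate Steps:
B = -19/2 (B = (½)*(-19) = -19/2 ≈ -9.5000)
L = 67/35368 (L = -402/(-212208) = -402*(-1/212208) = 67/35368 ≈ 0.0018944)
N = 67/35368 ≈ 0.0018944
k(t(B, 3), 536) - N = 536 - 1*67/35368 = 536 - 67/35368 = 18957181/35368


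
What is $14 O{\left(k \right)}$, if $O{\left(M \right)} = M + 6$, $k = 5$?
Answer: $154$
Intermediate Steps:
$O{\left(M \right)} = 6 + M$
$14 O{\left(k \right)} = 14 \left(6 + 5\right) = 14 \cdot 11 = 154$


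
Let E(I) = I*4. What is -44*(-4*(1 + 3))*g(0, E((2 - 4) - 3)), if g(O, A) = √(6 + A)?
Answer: 704*I*√14 ≈ 2634.1*I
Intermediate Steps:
E(I) = 4*I
-44*(-4*(1 + 3))*g(0, E((2 - 4) - 3)) = -44*(-4*(1 + 3))*√(6 + 4*((2 - 4) - 3)) = -44*(-4*4)*√(6 + 4*(-2 - 3)) = -(-704)*√(6 + 4*(-5)) = -(-704)*√(6 - 20) = -(-704)*√(-14) = -(-704)*I*√14 = 704*I*√14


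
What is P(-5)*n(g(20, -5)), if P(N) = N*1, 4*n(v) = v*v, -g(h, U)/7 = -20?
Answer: -24500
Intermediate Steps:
g(h, U) = 140 (g(h, U) = -7*(-20) = 140)
n(v) = v**2/4 (n(v) = (v*v)/4 = v**2/4)
P(N) = N
P(-5)*n(g(20, -5)) = -5*140**2/4 = -5*19600/4 = -5*4900 = -24500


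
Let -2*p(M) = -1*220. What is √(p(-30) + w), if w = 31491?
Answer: √31601 ≈ 177.77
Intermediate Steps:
p(M) = 110 (p(M) = -(-1)*220/2 = -½*(-220) = 110)
√(p(-30) + w) = √(110 + 31491) = √31601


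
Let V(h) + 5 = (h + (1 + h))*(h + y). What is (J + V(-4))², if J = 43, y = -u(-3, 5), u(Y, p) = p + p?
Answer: 18496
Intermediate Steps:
u(Y, p) = 2*p
y = -10 (y = -2*5 = -1*10 = -10)
V(h) = -5 + (1 + 2*h)*(-10 + h) (V(h) = -5 + (h + (1 + h))*(h - 10) = -5 + (1 + 2*h)*(-10 + h))
(J + V(-4))² = (43 + (-15 - 19*(-4) + 2*(-4)²))² = (43 + (-15 + 76 + 2*16))² = (43 + (-15 + 76 + 32))² = (43 + 93)² = 136² = 18496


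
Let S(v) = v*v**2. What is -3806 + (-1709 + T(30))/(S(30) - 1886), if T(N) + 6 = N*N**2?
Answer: -95558599/25114 ≈ -3805.0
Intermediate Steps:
S(v) = v**3
T(N) = -6 + N**3 (T(N) = -6 + N*N**2 = -6 + N**3)
-3806 + (-1709 + T(30))/(S(30) - 1886) = -3806 + (-1709 + (-6 + 30**3))/(30**3 - 1886) = -3806 + (-1709 + (-6 + 27000))/(27000 - 1886) = -3806 + (-1709 + 26994)/25114 = -3806 + 25285*(1/25114) = -3806 + 25285/25114 = -95558599/25114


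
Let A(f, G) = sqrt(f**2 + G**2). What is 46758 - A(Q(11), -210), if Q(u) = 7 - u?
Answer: 46758 - 2*sqrt(11029) ≈ 46548.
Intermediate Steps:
A(f, G) = sqrt(G**2 + f**2)
46758 - A(Q(11), -210) = 46758 - sqrt((-210)**2 + (7 - 1*11)**2) = 46758 - sqrt(44100 + (7 - 11)**2) = 46758 - sqrt(44100 + (-4)**2) = 46758 - sqrt(44100 + 16) = 46758 - sqrt(44116) = 46758 - 2*sqrt(11029)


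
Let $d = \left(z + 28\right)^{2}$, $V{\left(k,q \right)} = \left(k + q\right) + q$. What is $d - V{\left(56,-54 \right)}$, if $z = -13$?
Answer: $277$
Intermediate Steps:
$V{\left(k,q \right)} = k + 2 q$
$d = 225$ ($d = \left(-13 + 28\right)^{2} = 15^{2} = 225$)
$d - V{\left(56,-54 \right)} = 225 - \left(56 + 2 \left(-54\right)\right) = 225 - \left(56 - 108\right) = 225 - -52 = 225 + 52 = 277$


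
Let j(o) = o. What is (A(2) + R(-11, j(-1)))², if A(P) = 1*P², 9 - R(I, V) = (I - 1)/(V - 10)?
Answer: 17161/121 ≈ 141.83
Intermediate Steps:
R(I, V) = 9 - (-1 + I)/(-10 + V) (R(I, V) = 9 - (I - 1)/(V - 10) = 9 - (-1 + I)/(-10 + V))
A(P) = P²
(A(2) + R(-11, j(-1)))² = (2² + (-89 - 1*(-11) + 9*(-1))/(-10 - 1))² = (4 + (-89 + 11 - 9)/(-11))² = (4 - 1/11*(-87))² = (4 + 87/11)² = (131/11)² = 17161/121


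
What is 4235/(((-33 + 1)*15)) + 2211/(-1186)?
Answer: -608399/56928 ≈ -10.687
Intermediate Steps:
4235/(((-33 + 1)*15)) + 2211/(-1186) = 4235/((-32*15)) + 2211*(-1/1186) = 4235/(-480) - 2211/1186 = 4235*(-1/480) - 2211/1186 = -847/96 - 2211/1186 = -608399/56928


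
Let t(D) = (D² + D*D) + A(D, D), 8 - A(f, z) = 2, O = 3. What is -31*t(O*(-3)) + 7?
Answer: -5201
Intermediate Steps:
A(f, z) = 6 (A(f, z) = 8 - 1*2 = 8 - 2 = 6)
t(D) = 6 + 2*D² (t(D) = (D² + D*D) + 6 = (D² + D²) + 6 = 2*D² + 6 = 6 + 2*D²)
-31*t(O*(-3)) + 7 = -31*(6 + 2*(3*(-3))²) + 7 = -31*(6 + 2*(-9)²) + 7 = -31*(6 + 2*81) + 7 = -31*(6 + 162) + 7 = -31*168 + 7 = -5208 + 7 = -5201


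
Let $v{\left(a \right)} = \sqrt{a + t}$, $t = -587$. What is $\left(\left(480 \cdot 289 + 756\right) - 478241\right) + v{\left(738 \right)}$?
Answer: $-338765 + \sqrt{151} \approx -3.3875 \cdot 10^{5}$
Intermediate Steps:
$v{\left(a \right)} = \sqrt{-587 + a}$ ($v{\left(a \right)} = \sqrt{a - 587} = \sqrt{-587 + a}$)
$\left(\left(480 \cdot 289 + 756\right) - 478241\right) + v{\left(738 \right)} = \left(\left(480 \cdot 289 + 756\right) - 478241\right) + \sqrt{-587 + 738} = \left(\left(138720 + 756\right) - 478241\right) + \sqrt{151} = \left(139476 - 478241\right) + \sqrt{151} = -338765 + \sqrt{151}$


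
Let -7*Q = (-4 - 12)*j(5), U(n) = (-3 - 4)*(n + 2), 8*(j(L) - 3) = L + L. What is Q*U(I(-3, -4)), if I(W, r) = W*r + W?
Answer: -748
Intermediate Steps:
I(W, r) = W + W*r
j(L) = 3 + L/4 (j(L) = 3 + (L + L)/8 = 3 + (2*L)/8 = 3 + L/4)
U(n) = -14 - 7*n (U(n) = -7*(2 + n) = -14 - 7*n)
Q = 68/7 (Q = -(-4 - 12)*(3 + (¼)*5)/7 = -(-16)*(3 + 5/4)/7 = -(-16)*17/(7*4) = -⅐*(-68) = 68/7 ≈ 9.7143)
Q*U(I(-3, -4)) = 68*(-14 - (-21)*(1 - 4))/7 = 68*(-14 - (-21)*(-3))/7 = 68*(-14 - 7*9)/7 = 68*(-14 - 63)/7 = (68/7)*(-77) = -748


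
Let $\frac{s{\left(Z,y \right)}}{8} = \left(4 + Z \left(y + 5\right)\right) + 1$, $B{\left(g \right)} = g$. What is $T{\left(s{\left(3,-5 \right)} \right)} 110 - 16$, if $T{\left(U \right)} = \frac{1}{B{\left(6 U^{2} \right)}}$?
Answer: $- \frac{15349}{960} \approx -15.989$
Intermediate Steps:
$s{\left(Z,y \right)} = 40 + 8 Z \left(5 + y\right)$ ($s{\left(Z,y \right)} = 8 \left(\left(4 + Z \left(y + 5\right)\right) + 1\right) = 8 \left(\left(4 + Z \left(5 + y\right)\right) + 1\right) = 8 \left(5 + Z \left(5 + y\right)\right) = 40 + 8 Z \left(5 + y\right)$)
$T{\left(U \right)} = \frac{1}{6 U^{2}}$
$T{\left(s{\left(3,-5 \right)} \right)} 110 - 16 = \frac{1}{6 \left(40 + 40 \cdot 3 + 8 \cdot 3 \left(-5\right)\right)^{2}} \cdot 110 - 16 = \frac{1}{6 \left(40 + 120 - 120\right)^{2}} \cdot 110 - 16 = \frac{1}{6 \cdot 1600} \cdot 110 - 16 = \frac{1}{6} \cdot \frac{1}{1600} \cdot 110 - 16 = \frac{1}{9600} \cdot 110 - 16 = \frac{11}{960} - 16 = - \frac{15349}{960}$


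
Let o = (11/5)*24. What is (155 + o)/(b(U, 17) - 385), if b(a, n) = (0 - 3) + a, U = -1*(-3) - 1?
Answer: -1039/1930 ≈ -0.53834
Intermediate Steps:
o = 264/5 (o = (11*(⅕))*24 = (11/5)*24 = 264/5 ≈ 52.800)
U = 2 (U = 3 - 1 = 2)
b(a, n) = -3 + a
(155 + o)/(b(U, 17) - 385) = (155 + 264/5)/((-3 + 2) - 385) = 1039/(5*(-1 - 385)) = (1039/5)/(-386) = (1039/5)*(-1/386) = -1039/1930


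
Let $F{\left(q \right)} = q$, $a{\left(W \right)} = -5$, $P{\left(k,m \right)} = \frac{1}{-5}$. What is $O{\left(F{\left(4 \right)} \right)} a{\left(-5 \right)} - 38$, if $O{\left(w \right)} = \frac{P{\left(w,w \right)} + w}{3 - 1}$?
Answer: $- \frac{95}{2} \approx -47.5$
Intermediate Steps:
$P{\left(k,m \right)} = - \frac{1}{5}$
$O{\left(w \right)} = - \frac{1}{10} + \frac{w}{2}$ ($O{\left(w \right)} = \frac{- \frac{1}{5} + w}{3 - 1} = \frac{- \frac{1}{5} + w}{2} = \left(- \frac{1}{5} + w\right) \frac{1}{2} = - \frac{1}{10} + \frac{w}{2}$)
$O{\left(F{\left(4 \right)} \right)} a{\left(-5 \right)} - 38 = \left(- \frac{1}{10} + \frac{1}{2} \cdot 4\right) \left(-5\right) - 38 = \left(- \frac{1}{10} + 2\right) \left(-5\right) - 38 = \frac{19}{10} \left(-5\right) - 38 = - \frac{19}{2} - 38 = - \frac{95}{2}$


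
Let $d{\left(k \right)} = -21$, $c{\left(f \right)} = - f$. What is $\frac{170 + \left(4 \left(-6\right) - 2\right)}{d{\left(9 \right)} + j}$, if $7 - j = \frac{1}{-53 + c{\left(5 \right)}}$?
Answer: $- \frac{8352}{811} \approx -10.298$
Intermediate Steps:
$j = \frac{407}{58}$ ($j = 7 - \frac{1}{-53 - 5} = 7 - \frac{1}{-58} = 7 - - \frac{1}{58} = 7 + \frac{1}{58} = \frac{407}{58} \approx 7.0172$)
$\frac{170 + \left(4 \left(-6\right) - 2\right)}{d{\left(9 \right)} + j} = \frac{170 + \left(4 \left(-6\right) - 2\right)}{-21 + \frac{407}{58}} = \frac{170 - 26}{- \frac{811}{58}} = \left(170 - 26\right) \left(- \frac{58}{811}\right) = 144 \left(- \frac{58}{811}\right) = - \frac{8352}{811}$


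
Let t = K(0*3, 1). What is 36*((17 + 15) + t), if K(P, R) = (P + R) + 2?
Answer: 1260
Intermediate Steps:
K(P, R) = 2 + P + R
t = 3 (t = 2 + 0*3 + 1 = 2 + 0 + 1 = 3)
36*((17 + 15) + t) = 36*((17 + 15) + 3) = 36*(32 + 3) = 36*35 = 1260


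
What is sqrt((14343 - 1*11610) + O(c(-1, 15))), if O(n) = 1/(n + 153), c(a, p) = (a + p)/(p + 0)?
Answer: 12*sqrt(101187307)/2309 ≈ 52.278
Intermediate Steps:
c(a, p) = (a + p)/p
O(n) = 1/(153 + n)
sqrt((14343 - 1*11610) + O(c(-1, 15))) = sqrt((14343 - 1*11610) + 1/(153 + (-1 + 15)/15)) = sqrt((14343 - 11610) + 1/(153 + (1/15)*14)) = sqrt(2733 + 1/(153 + 14/15)) = sqrt(2733 + 1/(2309/15)) = sqrt(2733 + 15/2309) = sqrt(6310512/2309) = 12*sqrt(101187307)/2309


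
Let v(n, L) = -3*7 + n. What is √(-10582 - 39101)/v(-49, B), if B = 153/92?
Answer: -I*√49683/70 ≈ -3.1842*I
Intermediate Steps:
B = 153/92 (B = 153*(1/92) = 153/92 ≈ 1.6630)
v(n, L) = -21 + n
√(-10582 - 39101)/v(-49, B) = √(-10582 - 39101)/(-21 - 49) = √(-49683)/(-70) = (I*√49683)*(-1/70) = -I*√49683/70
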